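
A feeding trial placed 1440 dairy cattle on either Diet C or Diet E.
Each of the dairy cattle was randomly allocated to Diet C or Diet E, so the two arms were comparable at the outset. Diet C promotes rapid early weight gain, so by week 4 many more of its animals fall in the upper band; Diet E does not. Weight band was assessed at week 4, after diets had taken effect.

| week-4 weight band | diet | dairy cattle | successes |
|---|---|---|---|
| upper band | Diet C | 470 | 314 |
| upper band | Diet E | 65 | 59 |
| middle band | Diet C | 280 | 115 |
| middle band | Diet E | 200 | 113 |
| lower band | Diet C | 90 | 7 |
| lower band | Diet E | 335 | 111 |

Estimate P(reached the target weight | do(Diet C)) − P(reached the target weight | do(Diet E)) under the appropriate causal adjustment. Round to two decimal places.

Diet E is higher inside every week-4 weight band stratum but Diet C is higher in aggregate. Whether to stratify depends on how week-4 weight band relates to the diet.
Week-4 weight band is downstream of the diet. One should not condition on a consequence of treatment, so the overall rates are the right comparison.
The causal difference is the pooled difference: 0.519 − 0.472 = +0.047.

+0.05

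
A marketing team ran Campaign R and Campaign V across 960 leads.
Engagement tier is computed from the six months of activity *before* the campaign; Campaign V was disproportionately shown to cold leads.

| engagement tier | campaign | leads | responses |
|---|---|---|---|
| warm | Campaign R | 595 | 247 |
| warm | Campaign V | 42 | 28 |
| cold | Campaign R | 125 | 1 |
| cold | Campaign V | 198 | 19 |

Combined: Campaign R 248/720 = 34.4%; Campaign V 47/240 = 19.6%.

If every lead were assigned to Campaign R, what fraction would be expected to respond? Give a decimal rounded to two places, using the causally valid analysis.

0.28

The stratified and pooled comparisons disagree (Campaign V wins within each engagement tier; Campaign R wins overall), so the answer turns on the causal role of engagement tier.
Since engagement tier is a pre-existing factor (not a product of the campaign) and it affects the outcome on its own, it is a confounder. The stratified rates, not the pooled rate, identify the causal effect.
Standardising Campaign R to the population engagement tier mix: 0.664·247/595 + 0.336·1/125 = 0.278.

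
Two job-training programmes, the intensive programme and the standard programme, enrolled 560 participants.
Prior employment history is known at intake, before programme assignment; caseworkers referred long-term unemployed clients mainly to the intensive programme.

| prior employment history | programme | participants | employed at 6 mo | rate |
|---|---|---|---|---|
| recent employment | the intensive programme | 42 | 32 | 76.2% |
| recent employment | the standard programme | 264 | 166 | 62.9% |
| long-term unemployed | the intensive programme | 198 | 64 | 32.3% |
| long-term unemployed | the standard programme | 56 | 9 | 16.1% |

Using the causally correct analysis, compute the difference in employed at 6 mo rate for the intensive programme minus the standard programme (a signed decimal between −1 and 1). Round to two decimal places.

+0.15

Within every prior employment history level the intensive programme has the higher rate, yet pooled the standard programme does — Simpson's reversal.
Since prior employment history is a pre-existing factor (not a product of the programme) and it affects the outcome on its own, it is a confounder. The stratified rates, not the pooled rate, identify the causal effect.
Adjusting over the population distribution of prior employment history: 0.546·(0.762−0.629) + 0.454·(0.323−0.161) = +0.146.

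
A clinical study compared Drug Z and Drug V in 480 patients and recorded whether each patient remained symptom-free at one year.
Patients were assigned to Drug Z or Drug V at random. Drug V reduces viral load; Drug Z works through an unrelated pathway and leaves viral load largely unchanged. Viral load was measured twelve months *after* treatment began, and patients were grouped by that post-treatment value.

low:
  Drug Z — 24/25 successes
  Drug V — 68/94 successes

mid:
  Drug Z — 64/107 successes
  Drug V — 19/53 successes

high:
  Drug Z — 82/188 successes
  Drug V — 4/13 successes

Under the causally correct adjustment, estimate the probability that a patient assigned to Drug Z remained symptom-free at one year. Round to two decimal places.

Viral load is recorded after the drug and is itself shifted by it — it sits on the causal path from drug to outcome. Conditioning on a mediator would strip out part of the effect we want; the pooled comparison gives the total causal effect.
So P(outcome | do(Drug Z)) is just the pooled rate for Drug Z: 170/320 = 0.531.

0.53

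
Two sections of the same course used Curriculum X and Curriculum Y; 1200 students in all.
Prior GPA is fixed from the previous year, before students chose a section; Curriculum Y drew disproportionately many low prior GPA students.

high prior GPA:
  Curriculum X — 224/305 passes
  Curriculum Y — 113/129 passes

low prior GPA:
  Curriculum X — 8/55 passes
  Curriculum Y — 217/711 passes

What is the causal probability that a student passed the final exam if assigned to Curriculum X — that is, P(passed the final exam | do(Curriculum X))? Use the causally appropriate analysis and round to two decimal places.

Curriculum Y is higher inside every prior GPA band stratum but Curriculum X is higher in aggregate. Whether to stratify depends on how prior GPA band relates to the teaching method.
Since prior GPA band is a pre-existing factor (not a product of the teaching method) and it affects the outcome on its own, it is a confounder. The stratified rates, not the pooled rate, identify the causal effect.
Standardising Curriculum X to the population prior GPA band mix: 0.362·224/305 + 0.638·8/55 = 0.358.

0.36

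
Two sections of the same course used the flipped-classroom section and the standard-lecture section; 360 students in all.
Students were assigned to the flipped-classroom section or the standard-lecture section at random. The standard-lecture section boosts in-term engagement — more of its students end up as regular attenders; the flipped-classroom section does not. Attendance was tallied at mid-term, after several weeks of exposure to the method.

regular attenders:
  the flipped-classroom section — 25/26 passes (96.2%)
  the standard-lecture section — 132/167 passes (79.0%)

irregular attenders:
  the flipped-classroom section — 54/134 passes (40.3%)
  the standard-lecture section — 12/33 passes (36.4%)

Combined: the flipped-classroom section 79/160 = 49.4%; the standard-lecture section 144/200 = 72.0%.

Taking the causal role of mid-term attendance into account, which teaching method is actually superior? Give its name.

the standard-lecture section

The mid-term attendance-specific comparison favours the flipped-classroom section throughout, but the pooled figures favour the standard-lecture section. The question is whether to condition on mid-term attendance.
Mid-term attendance lies on the pathway teaching method → mid-term attendance → outcome, so adjusting for it blocks the indirect effect. For the total causal effect of teaching method, use the unadjusted pooled rates.
Pooled: the flipped-classroom section 49.4% vs the standard-lecture section 72.0%; the standard-lecture section is higher overall.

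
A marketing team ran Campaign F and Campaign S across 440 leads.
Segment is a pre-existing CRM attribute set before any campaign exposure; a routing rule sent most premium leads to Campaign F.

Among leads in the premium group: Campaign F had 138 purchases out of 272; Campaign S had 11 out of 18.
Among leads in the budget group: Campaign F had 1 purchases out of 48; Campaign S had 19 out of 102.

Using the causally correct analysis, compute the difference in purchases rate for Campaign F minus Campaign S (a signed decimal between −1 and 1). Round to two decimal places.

-0.12

Customer segment differs across campaigns for reasons unrelated to any effect of the campaign itself, and it separately predicts the outcome — a classic confounder. We must compare within customer segment levels.
Adjusting over the population distribution of customer segment: 0.659·(0.507−0.611) + 0.341·(0.021−0.186) = -0.125.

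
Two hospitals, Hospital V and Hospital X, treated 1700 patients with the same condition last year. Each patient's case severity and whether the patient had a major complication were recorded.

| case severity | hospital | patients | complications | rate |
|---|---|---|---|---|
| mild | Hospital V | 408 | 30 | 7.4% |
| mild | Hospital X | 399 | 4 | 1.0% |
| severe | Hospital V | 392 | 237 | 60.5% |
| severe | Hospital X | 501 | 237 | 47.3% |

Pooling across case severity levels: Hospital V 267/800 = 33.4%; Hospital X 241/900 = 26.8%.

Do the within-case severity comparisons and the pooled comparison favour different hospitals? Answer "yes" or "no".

Within each case severity level (mild 7.4% vs 1.0%; severe 60.5% vs 47.3%), Hospital X has the lower rate every time. Pooled: 33.4% vs 26.8% — Hospital X has the lower rate overall. They agree.

no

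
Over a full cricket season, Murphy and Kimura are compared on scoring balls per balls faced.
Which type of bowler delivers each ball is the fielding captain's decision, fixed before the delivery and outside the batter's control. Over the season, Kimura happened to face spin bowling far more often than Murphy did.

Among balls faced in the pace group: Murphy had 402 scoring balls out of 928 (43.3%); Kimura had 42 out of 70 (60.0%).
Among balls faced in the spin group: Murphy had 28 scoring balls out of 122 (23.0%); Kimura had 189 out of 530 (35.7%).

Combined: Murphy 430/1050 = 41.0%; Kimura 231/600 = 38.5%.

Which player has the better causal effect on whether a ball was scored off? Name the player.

Kimura

The imbalance in bowling type arose from how balls faced were allocated, not from anything the player did; and bowling type independently affects the outcome. The pooled gap is confounded — condition on bowling type.
Within each level — pace: 43.3% vs 60.0%; spin: 23.0% vs 35.7% — Kimura is higher every time.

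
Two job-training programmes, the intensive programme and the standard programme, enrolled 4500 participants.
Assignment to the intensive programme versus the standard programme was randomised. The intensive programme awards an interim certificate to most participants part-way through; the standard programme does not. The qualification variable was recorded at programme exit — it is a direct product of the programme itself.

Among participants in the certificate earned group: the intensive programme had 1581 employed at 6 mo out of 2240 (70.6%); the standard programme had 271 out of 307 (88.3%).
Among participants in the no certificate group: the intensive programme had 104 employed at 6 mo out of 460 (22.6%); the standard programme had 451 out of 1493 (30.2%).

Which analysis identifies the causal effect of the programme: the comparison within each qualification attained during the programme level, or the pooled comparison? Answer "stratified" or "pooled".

pooled

Because the programme influences qualification attained during the programme, qualification attained during the programme is a post-treatment mediator, not a confounder. Stratifying on it would bias the estimate; the causal effect is the crude pooled difference.
Pooled: the intensive programme 62.4% vs the standard programme 40.1%; the intensive programme is higher overall.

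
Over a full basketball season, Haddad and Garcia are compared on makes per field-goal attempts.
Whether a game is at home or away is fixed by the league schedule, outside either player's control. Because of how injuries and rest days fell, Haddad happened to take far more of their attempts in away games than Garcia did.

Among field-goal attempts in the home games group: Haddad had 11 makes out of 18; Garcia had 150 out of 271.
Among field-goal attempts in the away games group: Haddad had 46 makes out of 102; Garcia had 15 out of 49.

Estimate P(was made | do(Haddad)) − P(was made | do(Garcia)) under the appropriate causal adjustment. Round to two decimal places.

+0.09

The stratified and pooled comparisons disagree (Haddad wins within each game venue; Garcia wins overall), so the answer turns on the causal role of game venue.
Game venue differs across players for reasons unrelated to any effect of the player itself, and it separately predicts the outcome — a classic confounder. We must compare within game venue levels.
Adjusting over the population distribution of game venue: 0.657·(0.611−0.554) + 0.343·(0.451−0.306) = +0.088.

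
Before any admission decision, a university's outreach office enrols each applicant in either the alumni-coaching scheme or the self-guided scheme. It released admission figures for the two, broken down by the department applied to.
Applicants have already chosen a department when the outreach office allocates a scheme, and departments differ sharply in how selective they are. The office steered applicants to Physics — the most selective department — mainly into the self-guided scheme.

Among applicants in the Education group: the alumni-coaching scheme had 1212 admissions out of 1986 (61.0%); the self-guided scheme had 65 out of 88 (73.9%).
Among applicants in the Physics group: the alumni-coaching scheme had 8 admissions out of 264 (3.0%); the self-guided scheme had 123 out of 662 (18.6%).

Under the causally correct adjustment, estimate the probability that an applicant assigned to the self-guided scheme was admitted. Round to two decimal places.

0.57

Nothing the outreach scheme does changes department; the imbalance is an allocation artefact. With department also predicting the outcome, the pooled figure is confounded, and the within-stratum comparison is the causal one.
Standardising the self-guided scheme to the population department mix: 0.691·65/88 + 0.309·123/662 = 0.568.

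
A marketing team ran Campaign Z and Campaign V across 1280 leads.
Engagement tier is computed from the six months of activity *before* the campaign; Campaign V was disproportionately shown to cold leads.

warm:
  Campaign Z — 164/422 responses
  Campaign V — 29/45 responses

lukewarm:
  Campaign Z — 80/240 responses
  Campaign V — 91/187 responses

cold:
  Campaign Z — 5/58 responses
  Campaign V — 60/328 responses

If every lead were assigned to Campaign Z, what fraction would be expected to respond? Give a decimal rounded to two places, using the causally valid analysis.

0.28

The engagement tier-specific comparison favours Campaign V throughout, but the pooled figures favour Campaign Z. The question is whether to condition on engagement tier.
Engagement tier satisfies the back-door criterion: it is not a descendant of the campaign, and it blocks the spurious path from campaign to outcome. Adjusting for it (i.e., using the within-engagement tier rates) gives the causal effect.
Standardising Campaign Z to the population engagement tier mix: 0.365·164/422 + 0.334·80/240 + 0.302·5/58 = 0.279.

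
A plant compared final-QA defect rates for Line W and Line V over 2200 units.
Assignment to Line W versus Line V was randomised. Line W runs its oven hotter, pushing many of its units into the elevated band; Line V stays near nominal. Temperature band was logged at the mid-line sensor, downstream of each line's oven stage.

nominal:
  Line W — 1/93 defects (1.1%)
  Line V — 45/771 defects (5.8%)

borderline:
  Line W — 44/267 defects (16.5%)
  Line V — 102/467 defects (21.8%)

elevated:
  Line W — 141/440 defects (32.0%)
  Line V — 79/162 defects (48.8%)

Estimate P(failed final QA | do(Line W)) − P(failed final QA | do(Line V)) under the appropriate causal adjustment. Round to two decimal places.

+0.07

The in-process temperature band-specific comparison favours Line W throughout, but the pooled figures favour Line V. The question is whether to condition on in-process temperature band.
In-process temperature band is recorded after the line and is itself shifted by it — it sits on the causal path from line to outcome. Conditioning on a mediator would strip out part of the effect we want; the pooled comparison gives the total causal effect.
The causal difference is the pooled difference: 0.233 − 0.161 = +0.071.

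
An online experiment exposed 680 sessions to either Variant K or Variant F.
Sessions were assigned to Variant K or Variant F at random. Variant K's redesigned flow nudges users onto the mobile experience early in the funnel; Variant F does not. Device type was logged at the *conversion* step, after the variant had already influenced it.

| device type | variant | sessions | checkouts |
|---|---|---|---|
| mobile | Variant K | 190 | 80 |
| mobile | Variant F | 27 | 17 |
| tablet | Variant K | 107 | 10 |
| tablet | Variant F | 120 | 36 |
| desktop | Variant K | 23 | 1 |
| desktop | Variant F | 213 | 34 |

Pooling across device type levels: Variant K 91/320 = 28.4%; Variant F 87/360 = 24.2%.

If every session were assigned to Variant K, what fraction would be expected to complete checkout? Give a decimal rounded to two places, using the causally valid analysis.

0.28

Because the variant influences device type, device type is a post-treatment mediator, not a confounder. Stratifying on it would bias the estimate; the causal effect is the crude pooled difference.
So P(outcome | do(Variant K)) is just the pooled rate for Variant K: 91/320 = 0.284.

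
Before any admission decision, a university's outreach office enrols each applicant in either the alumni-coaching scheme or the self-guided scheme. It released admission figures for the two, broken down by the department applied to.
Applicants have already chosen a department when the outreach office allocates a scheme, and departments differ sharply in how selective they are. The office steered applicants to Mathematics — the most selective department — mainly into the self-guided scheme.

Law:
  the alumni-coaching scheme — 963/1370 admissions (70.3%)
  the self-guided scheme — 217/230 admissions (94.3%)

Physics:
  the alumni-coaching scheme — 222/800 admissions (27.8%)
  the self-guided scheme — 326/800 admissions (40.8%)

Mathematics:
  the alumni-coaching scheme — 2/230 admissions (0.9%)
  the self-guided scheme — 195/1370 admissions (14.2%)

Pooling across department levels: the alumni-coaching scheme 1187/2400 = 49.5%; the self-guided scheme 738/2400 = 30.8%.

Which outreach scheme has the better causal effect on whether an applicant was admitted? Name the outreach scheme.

the self-guided scheme

Nothing the outreach scheme does changes department; the imbalance is an allocation artefact. With department also predicting the outcome, the pooled figure is confounded, and the within-stratum comparison is the causal one.
Within each level — Law: 70.3% vs 94.3%; Physics: 27.8% vs 40.8%; Mathematics: 0.9% vs 14.2% — the self-guided scheme is higher every time.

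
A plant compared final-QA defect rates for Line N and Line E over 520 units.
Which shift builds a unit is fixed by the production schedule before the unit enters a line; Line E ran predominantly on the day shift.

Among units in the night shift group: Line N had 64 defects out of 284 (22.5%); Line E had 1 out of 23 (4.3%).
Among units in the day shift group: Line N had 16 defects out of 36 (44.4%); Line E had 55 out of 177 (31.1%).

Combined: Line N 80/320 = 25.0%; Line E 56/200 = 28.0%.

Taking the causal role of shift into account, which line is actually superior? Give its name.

The stratified and pooled comparisons disagree (Line E wins within each shift; Line N wins overall), so the answer turns on the causal role of shift.
Since shift is a pre-existing factor (not a product of the line) and it affects the outcome on its own, it is a confounder. The stratified rates, not the pooled rate, identify the causal effect.
Within each level — night shift: 22.5% vs 4.3%; day shift: 44.4% vs 31.1% — Line E is lower every time.

Line E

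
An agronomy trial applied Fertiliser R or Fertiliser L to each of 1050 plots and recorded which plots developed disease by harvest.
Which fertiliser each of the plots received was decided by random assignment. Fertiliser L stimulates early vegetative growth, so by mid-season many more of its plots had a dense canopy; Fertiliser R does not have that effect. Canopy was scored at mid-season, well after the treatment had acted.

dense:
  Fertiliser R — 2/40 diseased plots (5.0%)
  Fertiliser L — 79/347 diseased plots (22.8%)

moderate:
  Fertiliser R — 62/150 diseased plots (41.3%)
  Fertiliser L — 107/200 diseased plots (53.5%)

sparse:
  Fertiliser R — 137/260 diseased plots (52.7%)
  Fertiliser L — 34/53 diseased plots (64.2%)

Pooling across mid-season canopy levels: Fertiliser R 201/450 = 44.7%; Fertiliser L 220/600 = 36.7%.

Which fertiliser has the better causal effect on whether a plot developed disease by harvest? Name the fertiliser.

Fertiliser L

The stratified and pooled comparisons disagree (Fertiliser R wins within each mid-season canopy; Fertiliser L wins overall), so the answer turns on the causal role of mid-season canopy.
The distribution of mid-season canopy is itself part of what the fertiliser does — it is an intermediate outcome. Holding it fixed would remove that part of the effect; the total effect is the pooled difference.
Pooled: Fertiliser R 44.7% vs Fertiliser L 36.7%; Fertiliser L is lower overall.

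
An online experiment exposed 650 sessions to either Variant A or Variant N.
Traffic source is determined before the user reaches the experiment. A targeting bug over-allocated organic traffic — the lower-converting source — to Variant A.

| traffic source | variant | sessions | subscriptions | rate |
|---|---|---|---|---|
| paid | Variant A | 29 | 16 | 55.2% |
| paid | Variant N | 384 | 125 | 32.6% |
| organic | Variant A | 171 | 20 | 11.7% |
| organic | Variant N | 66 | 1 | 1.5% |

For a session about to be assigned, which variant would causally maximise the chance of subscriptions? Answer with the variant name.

Variant A

Traffic source is set before the variant has any effect — it is not caused by the variant — and it independently drives the outcome. That makes it a confounder, so the causal comparison is within traffic source levels.
Within each level — paid: 55.2% vs 32.6%; organic: 11.7% vs 1.5% — Variant A is higher every time.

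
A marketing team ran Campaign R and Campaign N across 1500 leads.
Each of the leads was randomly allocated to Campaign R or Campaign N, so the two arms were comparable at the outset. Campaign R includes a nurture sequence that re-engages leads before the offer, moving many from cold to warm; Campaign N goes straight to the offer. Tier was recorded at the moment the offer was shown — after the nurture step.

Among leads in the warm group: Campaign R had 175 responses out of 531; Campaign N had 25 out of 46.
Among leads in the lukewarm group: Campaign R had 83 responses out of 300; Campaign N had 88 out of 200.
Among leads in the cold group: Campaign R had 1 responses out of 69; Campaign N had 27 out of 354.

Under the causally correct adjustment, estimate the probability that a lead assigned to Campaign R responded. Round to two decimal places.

0.29

Engagement tier lies on the pathway campaign → engagement tier → outcome, so adjusting for it blocks the indirect effect. For the total causal effect of campaign, use the unadjusted pooled rates.
So P(outcome | do(Campaign R)) is just the pooled rate for Campaign R: 259/900 = 0.288.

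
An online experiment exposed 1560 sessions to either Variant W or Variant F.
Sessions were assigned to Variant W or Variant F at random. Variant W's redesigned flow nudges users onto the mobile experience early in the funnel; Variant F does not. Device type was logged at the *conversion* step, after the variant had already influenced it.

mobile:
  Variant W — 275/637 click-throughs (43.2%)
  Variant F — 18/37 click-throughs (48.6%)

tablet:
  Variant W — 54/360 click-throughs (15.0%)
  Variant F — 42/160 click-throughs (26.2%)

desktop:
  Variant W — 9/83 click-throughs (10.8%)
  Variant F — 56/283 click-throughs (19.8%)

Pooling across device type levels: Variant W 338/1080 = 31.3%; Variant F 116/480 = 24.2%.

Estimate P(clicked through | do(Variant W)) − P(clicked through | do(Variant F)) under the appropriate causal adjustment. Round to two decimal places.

The stratified and pooled comparisons disagree (Variant F wins within each device type; Variant W wins overall), so the answer turns on the causal role of device type.
Stratifying would compare variants among sessions the variants themselves sorted into device type groups — a form of selection on an intermediate. The unconditioned pooled rates give the total causal effect.
The causal difference is the pooled difference: 0.313 − 0.242 = +0.071.

+0.07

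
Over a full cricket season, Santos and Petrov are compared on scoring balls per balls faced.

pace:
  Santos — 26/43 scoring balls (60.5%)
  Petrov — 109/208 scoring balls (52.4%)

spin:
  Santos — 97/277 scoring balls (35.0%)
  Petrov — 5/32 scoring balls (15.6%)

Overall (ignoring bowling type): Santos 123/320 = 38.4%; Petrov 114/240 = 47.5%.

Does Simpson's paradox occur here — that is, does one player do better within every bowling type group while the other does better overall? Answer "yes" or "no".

yes

Within each bowling type level (pace 60.5% vs 52.4%; spin 35.0% vs 15.6%), Santos has the higher rate every time. Pooled: 38.4% vs 47.5% — Petrov has the higher rate overall. The two comparisons disagree.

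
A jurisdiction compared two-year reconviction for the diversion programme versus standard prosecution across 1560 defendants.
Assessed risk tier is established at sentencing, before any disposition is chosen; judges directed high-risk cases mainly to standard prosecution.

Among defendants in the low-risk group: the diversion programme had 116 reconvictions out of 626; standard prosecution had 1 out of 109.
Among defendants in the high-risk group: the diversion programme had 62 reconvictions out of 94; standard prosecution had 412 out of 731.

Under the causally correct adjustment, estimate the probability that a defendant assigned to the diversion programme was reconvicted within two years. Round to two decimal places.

Within every assessed risk tier level standard prosecution has the lower rate, yet pooled the diversion programme does — Simpson's reversal.
Since assessed risk tier is a pre-existing factor (not a product of the disposition) and it affects the outcome on its own, it is a confounder. The stratified rates, not the pooled rate, identify the causal effect.
Standardising the diversion programme to the population assessed risk tier mix: 0.471·116/626 + 0.529·62/94 = 0.436.

0.44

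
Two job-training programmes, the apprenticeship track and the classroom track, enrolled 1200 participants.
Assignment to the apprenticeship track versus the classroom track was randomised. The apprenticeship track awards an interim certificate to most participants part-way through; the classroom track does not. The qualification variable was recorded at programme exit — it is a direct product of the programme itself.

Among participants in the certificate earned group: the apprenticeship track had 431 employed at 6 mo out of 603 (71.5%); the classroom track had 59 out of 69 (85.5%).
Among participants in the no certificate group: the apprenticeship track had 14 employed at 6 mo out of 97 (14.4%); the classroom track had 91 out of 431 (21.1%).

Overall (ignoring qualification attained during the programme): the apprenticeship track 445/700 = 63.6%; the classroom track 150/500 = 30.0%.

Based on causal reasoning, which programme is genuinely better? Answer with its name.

The qualification attained during the programme-specific comparison favours the classroom track throughout, but the pooled figures favour the apprenticeship track. The question is whether to condition on qualification attained during the programme.
Qualification attained during the programme lies on the pathway programme → qualification attained during the programme → outcome, so adjusting for it blocks the indirect effect. For the total causal effect of programme, use the unadjusted pooled rates.
Pooled: the apprenticeship track 63.6% vs the classroom track 30.0%; the apprenticeship track is higher overall.

the apprenticeship track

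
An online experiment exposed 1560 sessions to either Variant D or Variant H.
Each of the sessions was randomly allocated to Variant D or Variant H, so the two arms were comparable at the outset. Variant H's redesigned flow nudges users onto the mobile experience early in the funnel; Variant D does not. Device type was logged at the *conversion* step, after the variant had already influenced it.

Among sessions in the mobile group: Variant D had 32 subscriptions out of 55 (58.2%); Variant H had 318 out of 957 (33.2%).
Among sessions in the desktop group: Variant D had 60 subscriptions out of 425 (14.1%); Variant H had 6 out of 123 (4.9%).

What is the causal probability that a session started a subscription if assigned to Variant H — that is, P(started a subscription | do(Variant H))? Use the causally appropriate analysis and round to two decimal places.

The device type-specific comparison favours Variant D throughout, but the pooled figures favour Variant H. The question is whether to condition on device type.
Because the variant influences device type, device type is a post-treatment mediator, not a confounder. Stratifying on it would bias the estimate; the causal effect is the crude pooled difference.
So P(outcome | do(Variant H)) is just the pooled rate for Variant H: 324/1080 = 0.300.

0.30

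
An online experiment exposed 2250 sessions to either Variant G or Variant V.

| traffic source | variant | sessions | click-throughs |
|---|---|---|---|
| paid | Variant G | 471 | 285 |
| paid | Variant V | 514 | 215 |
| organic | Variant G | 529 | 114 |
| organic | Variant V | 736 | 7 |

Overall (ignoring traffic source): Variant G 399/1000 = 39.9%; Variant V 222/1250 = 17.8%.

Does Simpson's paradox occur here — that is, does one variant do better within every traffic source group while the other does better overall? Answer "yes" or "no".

Within each traffic source level (paid 60.5% vs 41.8%; organic 21.6% vs 1.0%), Variant G has the higher rate every time. Pooled: 39.9% vs 17.8% — Variant G has the higher rate overall. They agree.

no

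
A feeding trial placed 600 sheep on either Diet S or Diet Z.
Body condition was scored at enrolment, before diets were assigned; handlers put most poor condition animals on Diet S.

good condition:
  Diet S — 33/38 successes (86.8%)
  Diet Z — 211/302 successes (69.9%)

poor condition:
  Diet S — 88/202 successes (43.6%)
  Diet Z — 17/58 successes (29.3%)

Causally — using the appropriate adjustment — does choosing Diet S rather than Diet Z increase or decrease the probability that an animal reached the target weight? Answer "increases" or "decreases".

increases

Within every starting body condition level Diet S has the higher rate, yet pooled Diet Z does — Simpson's reversal.
Starting body condition satisfies the back-door criterion: it is not a descendant of the diet, and it blocks the spurious path from diet to outcome. Adjusting for it (i.e., using the within-starting body condition rates) gives the causal effect.
Within each level — good condition: 86.8% vs 69.9%; poor condition: 43.6% vs 29.3% — Diet S is higher every time.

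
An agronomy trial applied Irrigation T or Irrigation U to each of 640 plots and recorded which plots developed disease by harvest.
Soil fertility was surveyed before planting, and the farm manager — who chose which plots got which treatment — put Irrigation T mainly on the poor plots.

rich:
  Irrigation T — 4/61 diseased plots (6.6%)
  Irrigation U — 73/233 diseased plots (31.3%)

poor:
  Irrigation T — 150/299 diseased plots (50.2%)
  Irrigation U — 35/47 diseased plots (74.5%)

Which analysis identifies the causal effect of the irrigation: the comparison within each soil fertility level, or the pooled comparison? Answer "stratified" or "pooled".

Irrigation T is lower inside every soil fertility stratum but Irrigation U is lower in aggregate. Whether to stratify depends on how soil fertility relates to the irrigation.
Soil fertility differs across irrigations for reasons unrelated to any effect of the irrigation itself, and it separately predicts the outcome — a classic confounder. We must compare within soil fertility levels.
Within each level — rich: 6.6% vs 31.3%; poor: 50.2% vs 74.5% — Irrigation T is lower every time.

stratified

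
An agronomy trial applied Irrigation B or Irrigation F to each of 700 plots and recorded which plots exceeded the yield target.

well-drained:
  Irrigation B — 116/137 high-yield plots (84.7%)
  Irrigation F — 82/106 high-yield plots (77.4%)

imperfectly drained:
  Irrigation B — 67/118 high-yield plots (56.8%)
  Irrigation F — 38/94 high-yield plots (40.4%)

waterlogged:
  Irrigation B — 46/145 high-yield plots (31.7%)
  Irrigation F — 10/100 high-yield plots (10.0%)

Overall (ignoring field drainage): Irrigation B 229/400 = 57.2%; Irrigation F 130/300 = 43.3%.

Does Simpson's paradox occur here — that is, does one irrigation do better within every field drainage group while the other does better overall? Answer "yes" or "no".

Within each field drainage level (well-drained 84.7% vs 77.4%; imperfectly drained 56.8% vs 40.4%; waterlogged 31.7% vs 10.0%), Irrigation B has the higher rate every time. Pooled: 57.2% vs 43.3% — Irrigation B has the higher rate overall. They agree.

no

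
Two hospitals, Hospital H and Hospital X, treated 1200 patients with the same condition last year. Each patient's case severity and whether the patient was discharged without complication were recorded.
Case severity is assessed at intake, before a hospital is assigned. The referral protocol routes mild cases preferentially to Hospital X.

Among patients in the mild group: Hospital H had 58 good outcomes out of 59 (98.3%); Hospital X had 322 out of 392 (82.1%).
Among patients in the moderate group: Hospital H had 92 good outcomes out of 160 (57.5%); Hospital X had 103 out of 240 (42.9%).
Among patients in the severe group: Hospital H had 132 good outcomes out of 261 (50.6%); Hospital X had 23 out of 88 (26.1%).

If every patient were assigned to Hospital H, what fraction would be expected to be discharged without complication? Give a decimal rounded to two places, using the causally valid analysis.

Hospital H is higher inside every case severity stratum but Hospital X is higher in aggregate. Whether to stratify depends on how case severity relates to the hospital.
The imbalance in case severity arose from how patients were allocated, not from anything the hospital did; and case severity independently affects the outcome. The pooled gap is confounded — condition on case severity.
Standardising Hospital H to the population case severity mix: 0.376·58/59 + 0.333·92/160 + 0.291·132/261 = 0.708.

0.71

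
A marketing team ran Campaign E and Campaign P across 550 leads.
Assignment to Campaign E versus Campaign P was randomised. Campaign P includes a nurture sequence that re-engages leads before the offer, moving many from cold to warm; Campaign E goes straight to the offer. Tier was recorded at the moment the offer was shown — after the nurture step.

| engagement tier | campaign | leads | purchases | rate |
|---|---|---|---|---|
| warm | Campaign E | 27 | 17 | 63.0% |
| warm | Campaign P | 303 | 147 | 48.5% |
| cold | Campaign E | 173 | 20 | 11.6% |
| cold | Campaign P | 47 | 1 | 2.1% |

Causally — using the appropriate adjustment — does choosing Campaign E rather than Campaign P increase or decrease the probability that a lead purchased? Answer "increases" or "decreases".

Engagement tier is recorded after the campaign and is itself shifted by it — it sits on the causal path from campaign to outcome. Conditioning on a mediator would strip out part of the effect we want; the pooled comparison gives the total causal effect.
Pooled: Campaign E 18.5% vs Campaign P 42.3%; Campaign P is higher overall.

decreases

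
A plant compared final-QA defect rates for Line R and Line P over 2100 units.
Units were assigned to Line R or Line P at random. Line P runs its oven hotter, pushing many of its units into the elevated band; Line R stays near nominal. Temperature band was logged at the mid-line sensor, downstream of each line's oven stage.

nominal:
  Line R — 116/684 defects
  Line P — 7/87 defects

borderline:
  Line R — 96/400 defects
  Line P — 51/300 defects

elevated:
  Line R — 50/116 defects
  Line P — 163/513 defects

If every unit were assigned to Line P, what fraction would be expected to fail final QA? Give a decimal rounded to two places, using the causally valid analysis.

The stratified and pooled comparisons disagree (Line P wins within each in-process temperature band; Line R wins overall), so the answer turns on the causal role of in-process temperature band.
Stratifying would compare lines among units the lines themselves sorted into in-process temperature band groups — a form of selection on an intermediate. The unconditioned pooled rates give the total causal effect.
So P(outcome | do(Line P)) is just the pooled rate for Line P: 221/900 = 0.246.

0.25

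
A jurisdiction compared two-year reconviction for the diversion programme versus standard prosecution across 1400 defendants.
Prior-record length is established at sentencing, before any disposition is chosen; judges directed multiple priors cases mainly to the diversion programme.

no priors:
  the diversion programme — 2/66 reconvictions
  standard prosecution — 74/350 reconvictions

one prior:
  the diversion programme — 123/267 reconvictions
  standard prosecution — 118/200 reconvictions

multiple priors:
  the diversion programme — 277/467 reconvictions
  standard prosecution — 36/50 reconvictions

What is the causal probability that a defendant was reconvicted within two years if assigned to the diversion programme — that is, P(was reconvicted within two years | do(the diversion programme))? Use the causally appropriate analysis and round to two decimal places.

Within every prior-record length level the diversion programme has the lower rate, yet pooled standard prosecution does — Simpson's reversal.
Prior-record length differs across dispositions for reasons unrelated to any effect of the disposition itself, and it separately predicts the outcome — a classic confounder. We must compare within prior-record length levels.
Standardising the diversion programme to the population prior-record length mix: 0.297·2/66 + 0.334·123/267 + 0.369·277/467 = 0.382.

0.38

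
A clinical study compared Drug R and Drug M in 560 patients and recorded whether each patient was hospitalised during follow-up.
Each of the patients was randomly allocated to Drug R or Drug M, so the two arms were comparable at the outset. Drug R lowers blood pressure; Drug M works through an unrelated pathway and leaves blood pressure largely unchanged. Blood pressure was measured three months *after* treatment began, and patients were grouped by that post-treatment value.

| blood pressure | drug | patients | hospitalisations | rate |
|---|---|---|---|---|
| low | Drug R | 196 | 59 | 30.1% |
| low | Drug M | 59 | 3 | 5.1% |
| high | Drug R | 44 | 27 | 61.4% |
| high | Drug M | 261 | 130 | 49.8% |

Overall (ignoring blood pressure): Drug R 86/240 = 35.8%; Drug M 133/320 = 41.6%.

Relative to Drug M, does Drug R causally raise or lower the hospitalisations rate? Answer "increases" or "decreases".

decreases

Because the drug influences blood pressure, blood pressure is a post-treatment mediator, not a confounder. Stratifying on it would bias the estimate; the causal effect is the crude pooled difference.
Pooled: Drug R 35.8% vs Drug M 41.6%; Drug R is lower overall.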